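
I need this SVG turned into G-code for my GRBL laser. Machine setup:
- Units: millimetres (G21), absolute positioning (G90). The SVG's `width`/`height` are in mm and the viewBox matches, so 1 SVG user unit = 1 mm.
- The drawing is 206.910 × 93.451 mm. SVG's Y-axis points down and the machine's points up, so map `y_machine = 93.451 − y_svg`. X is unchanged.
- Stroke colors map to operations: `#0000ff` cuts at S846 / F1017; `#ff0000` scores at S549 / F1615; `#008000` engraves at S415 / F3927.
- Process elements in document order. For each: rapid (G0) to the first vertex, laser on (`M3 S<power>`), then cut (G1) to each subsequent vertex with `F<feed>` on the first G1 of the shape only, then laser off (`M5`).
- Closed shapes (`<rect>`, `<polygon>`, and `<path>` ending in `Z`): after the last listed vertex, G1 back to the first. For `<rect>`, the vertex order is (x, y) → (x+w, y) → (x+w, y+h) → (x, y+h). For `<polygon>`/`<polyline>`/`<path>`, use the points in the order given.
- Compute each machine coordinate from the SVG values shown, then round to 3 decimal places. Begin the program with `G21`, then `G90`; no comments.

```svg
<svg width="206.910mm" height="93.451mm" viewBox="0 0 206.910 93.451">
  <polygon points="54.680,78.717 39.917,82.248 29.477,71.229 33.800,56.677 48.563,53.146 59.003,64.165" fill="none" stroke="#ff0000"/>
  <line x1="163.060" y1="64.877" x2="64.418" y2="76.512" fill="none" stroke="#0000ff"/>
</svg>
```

G21
G90
G0 X54.680 Y14.734
M3 S549
G1 X39.917 Y11.203 F1615
G1 X29.477 Y22.222
G1 X33.800 Y36.774
G1 X48.563 Y40.305
G1 X59.003 Y29.286
G1 X54.680 Y14.734
M5
G0 X163.060 Y28.574
M3 S846
G1 X64.418 Y16.939 F1017
M5

Since the viewBox matches the mm dimensions, user units are millimetres directly. The only transform is the Y-flip y_m = 93.451 − y_svg.

Shape 1 is a regular polygon drawn with `<polygon>`. Its stroke #ff0000 means score at S549, F1615. After flipping Y the toolpath is (54.680,14.734) → (39.917,11.203) → (29.477,22.222) → (33.800,36.774) → (48.563,40.305) → (59.003,29.286) → (54.680,14.734), returning to the start.

Shape 2 is a line segment drawn with `<line>`. Its stroke #0000ff means cut at S846, F1017. After flipping Y the toolpath is (163.060,28.574) → (64.418,16.939).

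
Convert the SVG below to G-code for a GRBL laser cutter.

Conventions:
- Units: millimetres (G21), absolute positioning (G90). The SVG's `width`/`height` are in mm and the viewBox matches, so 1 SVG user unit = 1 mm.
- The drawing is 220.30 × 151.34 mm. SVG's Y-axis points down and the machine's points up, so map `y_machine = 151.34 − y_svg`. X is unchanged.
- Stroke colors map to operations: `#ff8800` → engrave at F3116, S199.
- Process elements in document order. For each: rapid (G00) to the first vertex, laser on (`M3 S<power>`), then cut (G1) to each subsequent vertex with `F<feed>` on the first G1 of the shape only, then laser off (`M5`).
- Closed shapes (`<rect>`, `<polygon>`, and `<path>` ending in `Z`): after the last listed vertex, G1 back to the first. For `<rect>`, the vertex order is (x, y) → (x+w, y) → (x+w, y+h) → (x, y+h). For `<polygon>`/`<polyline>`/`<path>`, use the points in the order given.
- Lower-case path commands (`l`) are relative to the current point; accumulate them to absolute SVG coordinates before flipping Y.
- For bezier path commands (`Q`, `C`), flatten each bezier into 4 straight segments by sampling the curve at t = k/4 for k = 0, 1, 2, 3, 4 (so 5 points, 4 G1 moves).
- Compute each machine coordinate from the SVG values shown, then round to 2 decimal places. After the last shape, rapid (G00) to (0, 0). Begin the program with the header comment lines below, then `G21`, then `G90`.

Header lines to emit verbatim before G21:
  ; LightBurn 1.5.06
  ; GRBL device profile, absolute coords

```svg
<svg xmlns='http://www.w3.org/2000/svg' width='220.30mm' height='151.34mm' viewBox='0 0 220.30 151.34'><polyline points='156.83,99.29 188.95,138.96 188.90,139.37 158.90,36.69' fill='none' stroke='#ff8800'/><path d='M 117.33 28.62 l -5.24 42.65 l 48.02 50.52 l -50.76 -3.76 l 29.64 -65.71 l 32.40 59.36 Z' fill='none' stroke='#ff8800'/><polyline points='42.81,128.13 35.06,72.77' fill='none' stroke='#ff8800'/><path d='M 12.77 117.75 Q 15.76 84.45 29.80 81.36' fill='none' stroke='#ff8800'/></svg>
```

; LightBurn 1.5.06
; GRBL device profile, absolute coords
G21
G90
G00 X156.83 Y52.05
M3 S199
G1 X188.95 Y12.38 F3116
G1 X188.90 Y11.97
G1 X158.90 Y114.65
M5
G00 X117.33 Y122.72
M3 S199
G1 X112.09 Y80.07 F3116
G1 X160.11 Y29.55
G1 X109.35 Y33.31
G1 X138.99 Y99.02
G1 X171.39 Y39.66
G1 X117.33 Y122.72
M5
G00 X42.81 Y23.21
M3 S199
G1 X35.06 Y78.57 F3116
M5
G00 X12.77 Y33.59
M3 S199
G1 X14.96 Y48.35 F3116
G1 X18.52 Y59.34
G1 X23.47 Y66.55
G1 X29.80 Y69.98
M5
G00 X0.00 Y0.00

1 u = 1 mm; y_m = 151.34 − y.

[1] `<polyline>` open polyline, #ff8800→engrave S199 F3116: (156.83,52.05) → (188.95,12.38) → (188.90,11.97) → (158.90,114.65)

[2] `<path>` closed polygon, #ff8800→engrave S199 F3116: (117.33,122.72) → (112.09,80.07) → (160.11,29.55) → (109.35,33.31) → (138.99,99.02) → (171.39,39.66) → (117.33,122.72) (closed)

[3] `<polyline>` line segment, #ff8800→engrave S199 F3116: (42.81,23.21) → (35.06,78.57)

[4] `<path>` quadratic bezier, #ff8800→engrave S199 F3116: (12.77,33.59) → (14.96,48.35) → (18.52,59.34) → (23.47,66.55) → (29.80,69.98)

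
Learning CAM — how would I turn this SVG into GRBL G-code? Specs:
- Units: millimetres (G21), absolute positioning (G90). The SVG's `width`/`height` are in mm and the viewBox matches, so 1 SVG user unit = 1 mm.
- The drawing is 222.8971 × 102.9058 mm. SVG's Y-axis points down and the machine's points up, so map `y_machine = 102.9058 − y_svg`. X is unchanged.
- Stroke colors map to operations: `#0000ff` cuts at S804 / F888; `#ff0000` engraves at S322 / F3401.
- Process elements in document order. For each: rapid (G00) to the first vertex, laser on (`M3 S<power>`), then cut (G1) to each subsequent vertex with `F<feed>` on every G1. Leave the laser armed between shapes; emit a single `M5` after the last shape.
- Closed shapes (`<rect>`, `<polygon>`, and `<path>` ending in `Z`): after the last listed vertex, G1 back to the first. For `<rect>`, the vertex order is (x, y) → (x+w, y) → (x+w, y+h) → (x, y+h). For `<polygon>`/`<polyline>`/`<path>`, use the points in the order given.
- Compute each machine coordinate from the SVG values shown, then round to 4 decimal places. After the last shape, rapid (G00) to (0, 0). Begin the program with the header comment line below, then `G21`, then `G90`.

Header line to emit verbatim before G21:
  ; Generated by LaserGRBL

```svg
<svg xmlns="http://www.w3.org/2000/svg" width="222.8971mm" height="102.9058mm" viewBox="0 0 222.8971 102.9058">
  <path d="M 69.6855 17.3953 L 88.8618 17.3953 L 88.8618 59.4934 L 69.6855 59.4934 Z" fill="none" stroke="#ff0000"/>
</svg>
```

; Generated by LaserGRBL
G21
G90
G00 X69.6855 Y85.5105
M3 S322
G1 X88.8618 Y85.5105 F3401
G1 X88.8618 Y43.4124 F3401
G1 X69.6855 Y43.4124 F3401
G1 X69.6855 Y85.5105 F3401
M5
G00 X0.0000 Y0.0000

viewBox `0 0 222.8971 102.9058` with mm width/height → 1 unit = 1 mm. Flip: y_m = 102.9058 − y_svg.

**Shape 1** — `<path>` rectangle, stroke `#ff0000` → engrave (S322, F3401). Machine vertices: (69.6855,85.5105) → (88.8618,85.5105) → (88.8618,43.4124) → (69.6855,43.4124) → (69.6855,85.5105). Closed: final G1 returns to the first vertex.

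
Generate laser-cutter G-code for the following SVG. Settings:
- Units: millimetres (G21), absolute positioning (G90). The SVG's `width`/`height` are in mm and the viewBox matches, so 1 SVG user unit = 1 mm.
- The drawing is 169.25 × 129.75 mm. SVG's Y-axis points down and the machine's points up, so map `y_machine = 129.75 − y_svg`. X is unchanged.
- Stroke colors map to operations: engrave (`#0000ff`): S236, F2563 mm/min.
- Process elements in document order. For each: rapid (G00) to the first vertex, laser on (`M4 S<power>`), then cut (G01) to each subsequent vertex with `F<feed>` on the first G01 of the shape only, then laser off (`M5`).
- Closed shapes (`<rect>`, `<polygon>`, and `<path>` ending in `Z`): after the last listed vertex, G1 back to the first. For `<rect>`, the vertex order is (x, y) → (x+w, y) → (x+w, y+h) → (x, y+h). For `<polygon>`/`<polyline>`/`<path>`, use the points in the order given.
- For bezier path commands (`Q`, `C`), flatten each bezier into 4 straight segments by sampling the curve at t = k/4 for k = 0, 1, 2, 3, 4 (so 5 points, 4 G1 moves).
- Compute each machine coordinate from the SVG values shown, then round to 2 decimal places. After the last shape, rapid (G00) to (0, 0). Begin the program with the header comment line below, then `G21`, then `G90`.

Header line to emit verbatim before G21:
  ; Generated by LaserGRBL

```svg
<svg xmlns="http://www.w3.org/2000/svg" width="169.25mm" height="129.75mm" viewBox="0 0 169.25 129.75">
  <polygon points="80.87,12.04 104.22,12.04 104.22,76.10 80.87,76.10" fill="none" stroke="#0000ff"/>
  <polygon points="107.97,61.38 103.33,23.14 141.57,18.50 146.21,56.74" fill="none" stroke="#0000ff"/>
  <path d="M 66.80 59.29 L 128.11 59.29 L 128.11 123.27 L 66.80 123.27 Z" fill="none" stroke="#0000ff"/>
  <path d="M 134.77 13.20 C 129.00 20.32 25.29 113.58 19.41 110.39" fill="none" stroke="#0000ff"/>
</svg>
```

Since the viewBox matches the mm dimensions, user units are millimetres directly. The only transform is the Y-flip y_m = 129.75 − y_svg.

Shape 1 is a rectangle drawn with `<polygon>`. Its stroke #0000ff means engrave at S236, F2563. After flipping Y the toolpath is (80.87,117.71) → (104.22,117.71) → (104.22,53.65) → (80.87,53.65) → (80.87,117.71), returning to the start.

Shape 2 is a regular polygon drawn with `<polygon>`. Its stroke #0000ff means engrave at S236, F2563. After flipping Y the toolpath is (107.97,68.37) → (103.33,106.61) → (141.57,111.25) → (146.21,73.01) → (107.97,68.37), returning to the start.

Shape 3 is a rectangle drawn with `<path>`. Its stroke #0000ff means engrave at S236, F2563. After flipping Y the toolpath is (66.80,70.46) → (128.11,70.46) → (128.11,6.48) → (66.80,6.48) → (66.80,70.46), returning to the start.

Shape 4 is a cubic bezier drawn with `<path>`. Its stroke #0000ff means engrave at S236, F2563. After flipping Y the toolpath is (134.77,116.55) → (115.14,97.91) → (77.13,64.09) → (39.10,32.20) → (19.41,19.36).

; Generated by LaserGRBL
G21
G90
G00 X80.87 Y117.71
M4 S236
G01 X104.22 Y117.71 F2563
G01 X104.22 Y53.65
G01 X80.87 Y53.65
G01 X80.87 Y117.71
M5
G00 X107.97 Y68.37
M4 S236
G01 X103.33 Y106.61 F2563
G01 X141.57 Y111.25
G01 X146.21 Y73.01
G01 X107.97 Y68.37
M5
G00 X66.80 Y70.46
M4 S236
G01 X128.11 Y70.46 F2563
G01 X128.11 Y6.48
G01 X66.80 Y6.48
G01 X66.80 Y70.46
M5
G00 X134.77 Y116.55
M4 S236
G01 X115.14 Y97.91 F2563
G01 X77.13 Y64.09
G01 X39.10 Y32.20
G01 X19.41 Y19.36
M5
G00 X0.00 Y0.00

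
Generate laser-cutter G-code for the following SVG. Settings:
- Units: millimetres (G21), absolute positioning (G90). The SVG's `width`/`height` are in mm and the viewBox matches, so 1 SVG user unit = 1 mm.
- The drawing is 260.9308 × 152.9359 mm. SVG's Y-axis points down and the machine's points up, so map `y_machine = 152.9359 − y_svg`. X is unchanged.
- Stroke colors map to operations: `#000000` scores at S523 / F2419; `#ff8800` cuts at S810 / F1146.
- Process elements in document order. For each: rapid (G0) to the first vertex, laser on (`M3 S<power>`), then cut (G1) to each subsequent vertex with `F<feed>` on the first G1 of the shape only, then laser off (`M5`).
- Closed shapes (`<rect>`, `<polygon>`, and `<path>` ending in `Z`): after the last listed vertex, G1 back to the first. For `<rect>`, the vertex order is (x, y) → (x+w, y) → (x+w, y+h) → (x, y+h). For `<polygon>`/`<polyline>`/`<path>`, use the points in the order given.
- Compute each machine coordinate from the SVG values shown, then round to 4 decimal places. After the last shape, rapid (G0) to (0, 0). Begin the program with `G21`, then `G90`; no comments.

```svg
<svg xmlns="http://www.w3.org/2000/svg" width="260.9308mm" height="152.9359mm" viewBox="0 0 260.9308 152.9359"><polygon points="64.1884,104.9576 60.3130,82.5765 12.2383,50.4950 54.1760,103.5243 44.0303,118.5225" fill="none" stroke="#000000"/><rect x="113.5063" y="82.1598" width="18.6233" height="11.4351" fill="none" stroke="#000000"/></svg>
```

G21
G90
G0 X64.1884 Y47.9783
M3 S523
G1 X60.3130 Y70.3594 F2419
G1 X12.2383 Y102.4409
G1 X54.1760 Y49.4116
G1 X44.0303 Y34.4134
G1 X64.1884 Y47.9783
M5
G0 X113.5063 Y70.7761
M3 S523
G1 X132.1296 Y70.7761 F2419
G1 X132.1296 Y59.3410
G1 X113.5063 Y59.3410
G1 X113.5063 Y70.7761
M5
G0 X0.0000 Y0.0000

1 u = 1 mm; y_m = 152.9359 − y.

[1] `<polygon>` closed polygon, #000000→score S523 F2419: (64.1884,47.9783) → (60.3130,70.3594) → (12.2383,102.4409) → (54.1760,49.4116) → (44.0303,34.4134) → (64.1884,47.9783) (closed)

[2] `<rect>` rectangle, #000000→score S523 F2419: (113.5063,70.7761) → (132.1296,70.7761) → (132.1296,59.3410) → (113.5063,59.3410) → (113.5063,70.7761) (closed)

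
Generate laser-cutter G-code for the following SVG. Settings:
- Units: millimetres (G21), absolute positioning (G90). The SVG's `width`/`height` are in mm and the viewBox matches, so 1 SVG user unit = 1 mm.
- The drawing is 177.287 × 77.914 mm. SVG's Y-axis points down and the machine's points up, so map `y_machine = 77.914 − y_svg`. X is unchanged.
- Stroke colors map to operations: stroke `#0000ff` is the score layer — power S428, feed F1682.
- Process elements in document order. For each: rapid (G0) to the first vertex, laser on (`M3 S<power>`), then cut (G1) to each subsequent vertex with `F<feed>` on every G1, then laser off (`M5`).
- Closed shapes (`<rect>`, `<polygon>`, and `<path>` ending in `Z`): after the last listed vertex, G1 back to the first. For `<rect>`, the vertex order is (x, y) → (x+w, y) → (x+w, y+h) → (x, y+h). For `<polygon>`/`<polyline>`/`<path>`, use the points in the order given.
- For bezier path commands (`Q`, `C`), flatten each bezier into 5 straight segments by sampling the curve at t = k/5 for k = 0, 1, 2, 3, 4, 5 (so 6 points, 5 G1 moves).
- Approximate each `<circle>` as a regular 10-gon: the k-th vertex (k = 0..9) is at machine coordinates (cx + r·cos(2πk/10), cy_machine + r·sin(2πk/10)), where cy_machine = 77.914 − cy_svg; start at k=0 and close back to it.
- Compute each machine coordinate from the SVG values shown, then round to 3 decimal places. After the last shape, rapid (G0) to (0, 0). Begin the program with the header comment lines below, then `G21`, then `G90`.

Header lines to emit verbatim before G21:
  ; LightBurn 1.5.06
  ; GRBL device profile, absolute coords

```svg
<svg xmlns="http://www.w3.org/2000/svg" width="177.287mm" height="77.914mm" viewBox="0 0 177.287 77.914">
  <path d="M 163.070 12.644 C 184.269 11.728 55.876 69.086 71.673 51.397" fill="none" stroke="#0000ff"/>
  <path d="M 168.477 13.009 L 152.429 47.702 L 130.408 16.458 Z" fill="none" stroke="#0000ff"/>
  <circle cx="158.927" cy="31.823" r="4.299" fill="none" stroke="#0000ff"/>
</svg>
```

viewBox `0 0 177.287 77.914` with mm width/height → 1 unit = 1 mm. Flip: y_m = 77.914 − y_svg.

**Shape 1** — `<path>` cubic bezier, stroke `#0000ff` → score (S428, F1682). Control points (SVG): P0=(163.070,12.644), P1=(184.269,11.728), P2=(55.876,69.086), P3=(71.673,51.397); sampled at t=k/5. Machine vertices: (163.070,65.270) → (160.189,59.893) → (135.507,46.930) → (103.126,32.780) → (77.147,23.843) → (71.673,26.517). Open path.

**Shape 2** — `<path>` regular polygon, stroke `#0000ff` → score (S428, F1682). Machine vertices: (168.477,64.905) → (152.429,30.212) → (130.408,61.456) → (168.477,64.905). Closed: final G1 returns to the first vertex.

**Shape 3** — `<circle>` circle, stroke `#0000ff` → score (S428, F1682). Machine vertices: (163.226,46.091) → (162.405,48.618) → (160.255,50.180) → (157.599,50.180) → (155.449,48.618) → (154.628,46.091) → (155.449,43.564) → (157.599,42.002) → (160.255,42.002) → (162.405,43.564) → (163.226,46.091). Closed: final G1 returns to the first vertex.

; LightBurn 1.5.06
; GRBL device profile, absolute coords
G21
G90
G0 X163.070 Y65.270
M3 S428
G1 X160.189 Y59.893 F1682
G1 X135.507 Y46.930 F1682
G1 X103.126 Y32.780 F1682
G1 X77.147 Y23.843 F1682
G1 X71.673 Y26.517 F1682
M5
G0 X168.477 Y64.905
M3 S428
G1 X152.429 Y30.212 F1682
G1 X130.408 Y61.456 F1682
G1 X168.477 Y64.905 F1682
M5
G0 X163.226 Y46.091
M3 S428
G1 X162.405 Y48.618 F1682
G1 X160.255 Y50.180 F1682
G1 X157.599 Y50.180 F1682
G1 X155.449 Y48.618 F1682
G1 X154.628 Y46.091 F1682
G1 X155.449 Y43.564 F1682
G1 X157.599 Y42.002 F1682
G1 X160.255 Y42.002 F1682
G1 X162.405 Y43.564 F1682
G1 X163.226 Y46.091 F1682
M5
G0 X0.000 Y0.000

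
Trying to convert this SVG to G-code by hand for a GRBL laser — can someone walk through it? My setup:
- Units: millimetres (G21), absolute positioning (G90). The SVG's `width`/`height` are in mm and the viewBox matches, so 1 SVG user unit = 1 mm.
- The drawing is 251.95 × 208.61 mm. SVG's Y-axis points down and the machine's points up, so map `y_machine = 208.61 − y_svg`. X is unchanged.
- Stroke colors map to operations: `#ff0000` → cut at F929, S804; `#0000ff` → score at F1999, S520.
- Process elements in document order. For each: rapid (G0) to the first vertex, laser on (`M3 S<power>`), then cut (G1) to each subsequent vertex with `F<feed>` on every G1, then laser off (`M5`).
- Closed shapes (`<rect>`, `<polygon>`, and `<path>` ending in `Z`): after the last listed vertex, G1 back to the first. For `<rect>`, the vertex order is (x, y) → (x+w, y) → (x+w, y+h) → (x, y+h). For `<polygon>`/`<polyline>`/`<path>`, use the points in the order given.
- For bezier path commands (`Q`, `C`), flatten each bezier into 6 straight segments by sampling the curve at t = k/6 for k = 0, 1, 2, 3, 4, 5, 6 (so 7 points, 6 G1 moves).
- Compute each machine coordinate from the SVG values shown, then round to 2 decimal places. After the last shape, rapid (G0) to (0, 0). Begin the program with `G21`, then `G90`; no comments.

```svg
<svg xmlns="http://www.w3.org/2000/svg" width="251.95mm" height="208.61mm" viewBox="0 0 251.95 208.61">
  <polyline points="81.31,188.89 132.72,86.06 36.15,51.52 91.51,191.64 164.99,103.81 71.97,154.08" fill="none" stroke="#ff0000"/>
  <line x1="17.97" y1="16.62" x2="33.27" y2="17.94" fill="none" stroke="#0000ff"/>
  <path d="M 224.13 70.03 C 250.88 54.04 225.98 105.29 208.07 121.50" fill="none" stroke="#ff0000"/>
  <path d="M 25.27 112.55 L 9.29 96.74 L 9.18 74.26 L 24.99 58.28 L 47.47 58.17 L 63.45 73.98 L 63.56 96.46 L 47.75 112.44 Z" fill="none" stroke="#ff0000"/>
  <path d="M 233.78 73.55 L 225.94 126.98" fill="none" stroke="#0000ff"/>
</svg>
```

G21
G90
G0 X81.31 Y19.72
M3 S804
G1 X132.72 Y122.55 F929
G1 X36.15 Y157.09 F929
G1 X91.51 Y16.97 F929
G1 X164.99 Y104.80 F929
G1 X71.97 Y54.53 F929
M5
G0 X17.97 Y191.99
M3 S520
G1 X33.27 Y190.67 F1999
M5
G0 X224.13 Y138.58
M3 S804
G1 X233.47 Y141.45 F929
G1 X235.84 Y135.94 F929
G1 X232.85 Y124.92 F929
G1 X226.14 Y111.21 F929
G1 X217.34 Y97.66 F929
G1 X208.07 Y87.11 F929
M5
G0 X25.27 Y96.06
M3 S804
G1 X9.29 Y111.87 F929
G1 X9.18 Y134.35 F929
G1 X24.99 Y150.33 F929
G1 X47.47 Y150.44 F929
G1 X63.45 Y134.63 F929
G1 X63.56 Y112.15 F929
G1 X47.75 Y96.17 F929
G1 X25.27 Y96.06 F929
M5
G0 X233.78 Y135.06
M3 S520
G1 X225.94 Y81.63 F1999
M5
G0 X0.00 Y0.00

Since the viewBox matches the mm dimensions, user units are millimetres directly. The only transform is the Y-flip y_m = 208.61 − y_svg.

Shape 1 is a open polyline drawn with `<polyline>`. Its stroke #ff0000 means cut at S804, F929. After flipping Y the toolpath is (81.31,19.72) → (132.72,122.55) → (36.15,157.09) → (91.51,16.97) → (164.99,104.80) → (71.97,54.53).

Shape 2 is a line segment drawn with `<line>`. Its stroke #0000ff means score at S520, F1999. After flipping Y the toolpath is (17.97,191.99) → (33.27,190.67).

Shape 3 is a cubic bezier drawn with `<path>`. Its stroke #ff0000 means cut at S804, F929. After flipping Y the toolpath is (224.13,138.58) → (233.47,141.45) → (235.84,135.94) → (232.85,124.92) → (226.14,111.21) → (217.34,97.66) → (208.07,87.11).

Shape 4 is a regular polygon drawn with `<path>`. Its stroke #ff0000 means cut at S804, F929. After flipping Y the toolpath is (25.27,96.06) → (9.29,111.87) → (9.18,134.35) → (24.99,150.33) → (47.47,150.44) → (63.45,134.63) → (63.56,112.15) → (47.75,96.17) → (25.27,96.06), returning to the start.

Shape 5 is a line segment drawn with `<path>`. Its stroke #0000ff means score at S520, F1999. After flipping Y the toolpath is (233.78,135.06) → (225.94,81.63).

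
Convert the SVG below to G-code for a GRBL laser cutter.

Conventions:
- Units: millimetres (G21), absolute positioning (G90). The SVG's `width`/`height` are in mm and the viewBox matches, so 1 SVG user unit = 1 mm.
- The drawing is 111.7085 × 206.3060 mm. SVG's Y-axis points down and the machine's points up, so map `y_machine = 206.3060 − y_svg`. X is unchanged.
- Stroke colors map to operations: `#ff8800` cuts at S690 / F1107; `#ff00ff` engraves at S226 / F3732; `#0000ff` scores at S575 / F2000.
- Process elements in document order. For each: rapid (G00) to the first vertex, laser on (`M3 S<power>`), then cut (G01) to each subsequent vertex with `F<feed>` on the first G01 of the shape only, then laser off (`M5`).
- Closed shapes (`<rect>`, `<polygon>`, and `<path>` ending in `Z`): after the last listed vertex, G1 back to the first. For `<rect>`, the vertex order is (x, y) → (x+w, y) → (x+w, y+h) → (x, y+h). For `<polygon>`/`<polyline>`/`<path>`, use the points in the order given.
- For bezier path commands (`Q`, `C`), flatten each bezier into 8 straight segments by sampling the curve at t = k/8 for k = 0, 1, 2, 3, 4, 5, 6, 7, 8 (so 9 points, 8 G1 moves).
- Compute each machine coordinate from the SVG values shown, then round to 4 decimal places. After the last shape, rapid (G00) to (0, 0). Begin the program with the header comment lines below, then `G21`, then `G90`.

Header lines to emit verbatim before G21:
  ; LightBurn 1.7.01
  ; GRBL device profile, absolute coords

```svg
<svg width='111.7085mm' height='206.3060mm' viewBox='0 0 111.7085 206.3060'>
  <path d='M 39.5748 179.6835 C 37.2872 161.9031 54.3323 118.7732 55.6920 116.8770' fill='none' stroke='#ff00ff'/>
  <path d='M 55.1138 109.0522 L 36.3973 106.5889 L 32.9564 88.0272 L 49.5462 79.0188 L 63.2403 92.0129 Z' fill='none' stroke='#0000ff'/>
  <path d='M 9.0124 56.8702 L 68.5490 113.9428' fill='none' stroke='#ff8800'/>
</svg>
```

; LightBurn 1.7.01
; GRBL device profile, absolute coords
G21
G90
G00 X39.5748 Y26.6225
M3 S226
G01 X39.5548 Y34.3484 F3732
G01 X40.9368 Y43.6705
G01 X43.3106 Y53.8085
G01 X46.2657 Y63.9823
G01 X49.3917 Y73.4115
G01 X52.2784 Y81.3159
G01 X54.5153 Y86.9151
G01 X55.6920 Y89.4290
M5
G00 X55.1138 Y97.2538
M3 S575
G01 X36.3973 Y99.7171 F2000
G01 X32.9564 Y118.2788
G01 X49.5462 Y127.2872
G01 X63.2403 Y114.2931
G01 X55.1138 Y97.2538
M5
G00 X9.0124 Y149.4358
M3 S690
G01 X68.5490 Y92.3632 F1107
M5
G00 X0.0000 Y0.0000

viewBox `0 0 111.7085 206.3060` with mm width/height → 1 unit = 1 mm. Flip: y_m = 206.3060 − y_svg.

**Shape 1** — `<path>` cubic bezier, stroke `#ff00ff` → engrave (S226, F3732). Control points (SVG): P0=(39.5748,179.6835), P1=(37.2872,161.9031), P2=(54.3323,118.7732), P3=(55.6920,116.8770); sampled at t=k/8. Machine vertices: (39.5748,26.6225) → (39.5548,34.3484) → (40.9368,43.6705) → (43.3106,53.8085) → (46.2657,63.9823) → (49.3917,73.4115) → (52.2784,81.3159) → (54.5153,86.9151) → (55.6920,89.4290). Open path.

**Shape 2** — `<path>` regular polygon, stroke `#0000ff` → score (S575, F2000). Machine vertices: (55.1138,97.2538) → (36.3973,99.7171) → (32.9564,118.2788) → (49.5462,127.2872) → (63.2403,114.2931) → (55.1138,97.2538). Closed: final G1 returns to the first vertex.

**Shape 3** — `<path>` line segment, stroke `#ff8800` → cut (S690, F1107). Machine vertices: (9.0124,149.4358) → (68.5490,92.3632). Open path.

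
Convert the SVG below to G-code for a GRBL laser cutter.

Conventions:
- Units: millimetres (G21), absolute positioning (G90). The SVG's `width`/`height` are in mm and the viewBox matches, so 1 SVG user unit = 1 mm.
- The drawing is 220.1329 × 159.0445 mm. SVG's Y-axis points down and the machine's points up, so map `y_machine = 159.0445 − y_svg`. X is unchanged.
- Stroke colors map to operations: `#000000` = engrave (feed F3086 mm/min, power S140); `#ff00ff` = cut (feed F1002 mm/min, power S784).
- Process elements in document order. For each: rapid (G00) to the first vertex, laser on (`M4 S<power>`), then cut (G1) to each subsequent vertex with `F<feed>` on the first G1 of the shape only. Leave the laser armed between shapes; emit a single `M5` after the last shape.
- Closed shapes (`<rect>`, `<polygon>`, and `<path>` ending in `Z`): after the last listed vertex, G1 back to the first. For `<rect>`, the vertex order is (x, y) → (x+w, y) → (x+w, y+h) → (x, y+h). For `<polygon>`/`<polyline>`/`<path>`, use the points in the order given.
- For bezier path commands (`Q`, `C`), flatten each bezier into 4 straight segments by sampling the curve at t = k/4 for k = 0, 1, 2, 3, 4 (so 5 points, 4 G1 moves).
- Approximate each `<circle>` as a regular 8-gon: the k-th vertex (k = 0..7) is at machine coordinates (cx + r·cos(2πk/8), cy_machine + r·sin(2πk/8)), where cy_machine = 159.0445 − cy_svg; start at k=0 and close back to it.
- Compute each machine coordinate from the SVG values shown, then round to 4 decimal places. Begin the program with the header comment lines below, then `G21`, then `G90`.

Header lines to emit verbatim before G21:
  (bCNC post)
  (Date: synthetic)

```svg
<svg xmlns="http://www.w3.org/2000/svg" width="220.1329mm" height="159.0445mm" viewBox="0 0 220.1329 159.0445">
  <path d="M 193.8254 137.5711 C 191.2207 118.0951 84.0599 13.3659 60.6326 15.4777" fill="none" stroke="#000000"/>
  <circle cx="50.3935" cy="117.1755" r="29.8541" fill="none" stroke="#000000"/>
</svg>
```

Since the viewBox matches the mm dimensions, user units are millimetres directly. The only transform is the Y-flip y_m = 159.0445 − y_svg.

Shape 1 is a cubic bezier drawn with `<path>`. Its stroke #000000 means engrave at S140, F3086. After flipping Y the toolpath is (193.8254,21.4734) → (175.2096,49.0639) → (135.0375,90.6155) → (90.9611,128.1194) → (60.6326,143.5668).

Shape 2 is a circle drawn with `<circle>`. Its stroke #000000 means engrave at S140, F3086. After flipping Y the toolpath is (80.2476,41.8690) → (71.5035,62.9790) → (50.3935,71.7231) → (29.2835,62.9790) → (20.5394,41.8690) → (29.2835,20.7590) → (50.3935,12.0149) → (71.5035,20.7590) → (80.2476,41.8690), returning to the start.

(bCNC post)
(Date: synthetic)
G21
G90
G00 X193.8254 Y21.4734
M4 S140
G1 X175.2096 Y49.0639 F3086
G1 X135.0375 Y90.6155
G1 X90.9611 Y128.1194
G1 X60.6326 Y143.5668
G00 X80.2476 Y41.8690
M4 S140
G1 X71.5035 Y62.9790 F3086
G1 X50.3935 Y71.7231
G1 X29.2835 Y62.9790
G1 X20.5394 Y41.8690
G1 X29.2835 Y20.7590
G1 X50.3935 Y12.0149
G1 X71.5035 Y20.7590
G1 X80.2476 Y41.8690
M5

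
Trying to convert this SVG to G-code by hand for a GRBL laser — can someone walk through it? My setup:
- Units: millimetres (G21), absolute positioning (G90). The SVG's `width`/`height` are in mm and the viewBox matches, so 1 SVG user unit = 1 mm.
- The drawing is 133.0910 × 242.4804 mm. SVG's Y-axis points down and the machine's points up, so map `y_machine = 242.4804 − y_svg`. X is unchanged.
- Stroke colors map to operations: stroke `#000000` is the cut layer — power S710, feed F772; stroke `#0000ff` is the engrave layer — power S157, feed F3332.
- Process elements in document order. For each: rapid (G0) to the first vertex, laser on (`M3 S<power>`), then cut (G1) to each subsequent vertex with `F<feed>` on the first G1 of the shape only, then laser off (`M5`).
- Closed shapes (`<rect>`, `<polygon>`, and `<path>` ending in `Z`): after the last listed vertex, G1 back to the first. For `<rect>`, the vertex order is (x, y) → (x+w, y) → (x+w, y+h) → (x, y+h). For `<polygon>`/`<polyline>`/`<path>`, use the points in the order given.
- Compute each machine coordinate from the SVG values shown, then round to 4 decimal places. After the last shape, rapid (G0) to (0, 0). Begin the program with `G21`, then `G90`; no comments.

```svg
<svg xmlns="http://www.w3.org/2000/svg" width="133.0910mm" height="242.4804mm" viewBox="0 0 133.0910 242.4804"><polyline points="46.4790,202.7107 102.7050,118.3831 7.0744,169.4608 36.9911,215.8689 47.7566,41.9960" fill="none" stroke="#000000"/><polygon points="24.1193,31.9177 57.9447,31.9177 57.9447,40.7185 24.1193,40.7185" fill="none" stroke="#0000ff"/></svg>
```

G21
G90
G0 X46.4790 Y39.7697
M3 S710
G1 X102.7050 Y124.0973 F772
G1 X7.0744 Y73.0196
G1 X36.9911 Y26.6115
G1 X47.7566 Y200.4844
M5
G0 X24.1193 Y210.5627
M3 S157
G1 X57.9447 Y210.5627 F3332
G1 X57.9447 Y201.7619
G1 X24.1193 Y201.7619
G1 X24.1193 Y210.5627
M5
G0 X0.0000 Y0.0000

1 u = 1 mm; y_m = 242.4804 − y.

[1] `<polyline>` open polyline, #000000→cut S710 F772: (46.4790,39.7697) → (102.7050,124.0973) → (7.0744,73.0196) → (36.9911,26.6115) → (47.7566,200.4844)

[2] `<polygon>` rectangle, #0000ff→engrave S157 F3332: (24.1193,210.5627) → (57.9447,210.5627) → (57.9447,201.7619) → (24.1193,201.7619) → (24.1193,210.5627) (closed)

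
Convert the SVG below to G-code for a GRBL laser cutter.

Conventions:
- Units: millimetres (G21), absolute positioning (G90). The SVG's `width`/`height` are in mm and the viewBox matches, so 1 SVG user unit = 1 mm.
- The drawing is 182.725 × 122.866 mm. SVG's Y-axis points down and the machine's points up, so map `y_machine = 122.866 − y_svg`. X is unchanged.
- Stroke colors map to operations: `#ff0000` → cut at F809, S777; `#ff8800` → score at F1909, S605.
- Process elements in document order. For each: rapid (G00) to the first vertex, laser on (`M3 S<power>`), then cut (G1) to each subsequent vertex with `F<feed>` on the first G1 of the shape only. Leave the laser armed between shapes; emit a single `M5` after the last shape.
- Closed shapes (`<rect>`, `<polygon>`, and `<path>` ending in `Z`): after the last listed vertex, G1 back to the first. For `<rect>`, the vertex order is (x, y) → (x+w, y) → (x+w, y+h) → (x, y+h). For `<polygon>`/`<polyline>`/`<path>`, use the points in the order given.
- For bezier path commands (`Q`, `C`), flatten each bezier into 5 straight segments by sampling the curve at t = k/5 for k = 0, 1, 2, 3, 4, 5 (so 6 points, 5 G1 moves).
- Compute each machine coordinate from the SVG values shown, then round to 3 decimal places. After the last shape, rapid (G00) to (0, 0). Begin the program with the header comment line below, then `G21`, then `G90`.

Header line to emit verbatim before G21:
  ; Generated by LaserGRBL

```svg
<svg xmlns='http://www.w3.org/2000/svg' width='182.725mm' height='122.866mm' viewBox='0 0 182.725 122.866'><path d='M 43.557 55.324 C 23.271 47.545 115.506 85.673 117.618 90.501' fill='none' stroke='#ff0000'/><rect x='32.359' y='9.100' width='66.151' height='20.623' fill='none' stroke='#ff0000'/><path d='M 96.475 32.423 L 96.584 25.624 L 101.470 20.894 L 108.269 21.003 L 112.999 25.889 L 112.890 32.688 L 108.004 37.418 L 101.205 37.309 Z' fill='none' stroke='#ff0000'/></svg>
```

; Generated by LaserGRBL
G21
G90
G00 X43.557 Y67.542
M3 S777
G1 X43.267 Y67.334 F809
G1 X60.255 Y59.911
G1 X84.794 Y49.073
G1 X107.157 Y38.624
G1 X117.618 Y32.365
G00 X32.359 Y113.766
M3 S777
G1 X98.510 Y113.766 F809
G1 X98.510 Y93.143
G1 X32.359 Y93.143
G1 X32.359 Y113.766
G00 X96.475 Y90.443
M3 S777
G1 X96.584 Y97.242 F809
G1 X101.470 Y101.972
G1 X108.269 Y101.863
G1 X112.999 Y96.977
G1 X112.890 Y90.178
G1 X108.004 Y85.448
G1 X101.205 Y85.557
G1 X96.475 Y90.443
M5
G00 X0.000 Y0.000

viewBox `0 0 182.725 122.866` with mm width/height → 1 unit = 1 mm. Flip: y_m = 122.866 − y_svg.

**Shape 1** — `<path>` cubic bezier, stroke `#ff0000` → cut (S777, F809). Control points (SVG): P0=(43.557,55.324), P1=(23.271,47.545), P2=(115.506,85.673), P3=(117.618,90.501); sampled at t=k/5. Machine vertices: (43.557,67.542) → (43.267,67.334) → (60.255,59.911) → (84.794,49.073) → (107.157,38.624) → (117.618,32.365). Open path.

**Shape 2** — `<rect>` rectangle, stroke `#ff0000` → cut (S777, F809). Machine vertices: (32.359,113.766) → (98.510,113.766) → (98.510,93.143) → (32.359,93.143) → (32.359,113.766). Closed: final G1 returns to the first vertex.

**Shape 3** — `<path>` regular polygon, stroke `#ff0000` → cut (S777, F809). Machine vertices: (96.475,90.443) → (96.584,97.242) → (101.470,101.972) → (108.269,101.863) → (112.999,96.977) → (112.890,90.178) → (108.004,85.448) → (101.205,85.557) → (96.475,90.443). Closed: final G1 returns to the first vertex.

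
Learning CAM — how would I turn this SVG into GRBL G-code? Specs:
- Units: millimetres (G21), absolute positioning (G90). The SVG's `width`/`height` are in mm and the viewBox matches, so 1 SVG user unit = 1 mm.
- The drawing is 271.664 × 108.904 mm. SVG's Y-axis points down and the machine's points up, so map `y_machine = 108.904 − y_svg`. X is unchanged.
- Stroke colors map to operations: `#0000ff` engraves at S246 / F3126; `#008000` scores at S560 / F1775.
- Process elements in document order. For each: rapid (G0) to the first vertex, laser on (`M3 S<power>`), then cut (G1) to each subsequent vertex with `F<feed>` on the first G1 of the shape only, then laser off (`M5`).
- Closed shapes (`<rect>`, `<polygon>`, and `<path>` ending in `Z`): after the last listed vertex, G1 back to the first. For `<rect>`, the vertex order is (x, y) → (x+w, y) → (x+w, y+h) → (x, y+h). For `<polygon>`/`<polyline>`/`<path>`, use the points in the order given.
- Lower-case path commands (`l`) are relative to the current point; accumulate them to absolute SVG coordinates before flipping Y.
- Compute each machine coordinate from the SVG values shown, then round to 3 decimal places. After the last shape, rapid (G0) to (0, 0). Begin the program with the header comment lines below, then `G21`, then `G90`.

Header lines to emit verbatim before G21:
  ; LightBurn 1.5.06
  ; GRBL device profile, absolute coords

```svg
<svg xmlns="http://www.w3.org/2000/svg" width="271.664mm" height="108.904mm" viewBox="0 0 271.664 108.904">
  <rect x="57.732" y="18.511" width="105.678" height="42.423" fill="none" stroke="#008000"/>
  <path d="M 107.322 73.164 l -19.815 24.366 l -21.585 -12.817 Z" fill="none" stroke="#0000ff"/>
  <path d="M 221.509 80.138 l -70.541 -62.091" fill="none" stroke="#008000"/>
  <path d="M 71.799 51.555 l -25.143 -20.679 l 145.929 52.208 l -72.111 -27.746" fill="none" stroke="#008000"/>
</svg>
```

; LightBurn 1.5.06
; GRBL device profile, absolute coords
G21
G90
G0 X57.732 Y90.393
M3 S560
G1 X163.410 Y90.393 F1775
G1 X163.410 Y47.970
G1 X57.732 Y47.970
G1 X57.732 Y90.393
M5
G0 X107.322 Y35.740
M3 S246
G1 X87.507 Y11.374 F3126
G1 X65.922 Y24.191
G1 X107.322 Y35.740
M5
G0 X221.509 Y28.766
M3 S560
G1 X150.968 Y90.857 F1775
M5
G0 X71.799 Y57.349
M3 S560
G1 X46.656 Y78.028 F1775
G1 X192.585 Y25.820
G1 X120.474 Y53.566
M5
G0 X0.000 Y0.000

Since the viewBox matches the mm dimensions, user units are millimetres directly. The only transform is the Y-flip y_m = 108.904 − y_svg.

Shape 1 is a rectangle drawn with `<rect>`. Its stroke #008000 means score at S560, F1775. After flipping Y the toolpath is (57.732,90.393) → (163.410,90.393) → (163.410,47.970) → (57.732,47.970) → (57.732,90.393), returning to the start.

Shape 2 is a closed polygon drawn with `<path>`. Its stroke #0000ff means engrave at S246, F3126. After flipping Y the toolpath is (107.322,35.740) → (87.507,11.374) → (65.922,24.191) → (107.322,35.740), returning to the start.

Shape 3 is a line segment drawn with `<path>`. Its stroke #008000 means score at S560, F1775. After flipping Y the toolpath is (221.509,28.766) → (150.968,90.857).

Shape 4 is a open polyline drawn with `<path>`. Its stroke #008000 means score at S560, F1775. After flipping Y the toolpath is (71.799,57.349) → (46.656,78.028) → (192.585,25.820) → (120.474,53.566).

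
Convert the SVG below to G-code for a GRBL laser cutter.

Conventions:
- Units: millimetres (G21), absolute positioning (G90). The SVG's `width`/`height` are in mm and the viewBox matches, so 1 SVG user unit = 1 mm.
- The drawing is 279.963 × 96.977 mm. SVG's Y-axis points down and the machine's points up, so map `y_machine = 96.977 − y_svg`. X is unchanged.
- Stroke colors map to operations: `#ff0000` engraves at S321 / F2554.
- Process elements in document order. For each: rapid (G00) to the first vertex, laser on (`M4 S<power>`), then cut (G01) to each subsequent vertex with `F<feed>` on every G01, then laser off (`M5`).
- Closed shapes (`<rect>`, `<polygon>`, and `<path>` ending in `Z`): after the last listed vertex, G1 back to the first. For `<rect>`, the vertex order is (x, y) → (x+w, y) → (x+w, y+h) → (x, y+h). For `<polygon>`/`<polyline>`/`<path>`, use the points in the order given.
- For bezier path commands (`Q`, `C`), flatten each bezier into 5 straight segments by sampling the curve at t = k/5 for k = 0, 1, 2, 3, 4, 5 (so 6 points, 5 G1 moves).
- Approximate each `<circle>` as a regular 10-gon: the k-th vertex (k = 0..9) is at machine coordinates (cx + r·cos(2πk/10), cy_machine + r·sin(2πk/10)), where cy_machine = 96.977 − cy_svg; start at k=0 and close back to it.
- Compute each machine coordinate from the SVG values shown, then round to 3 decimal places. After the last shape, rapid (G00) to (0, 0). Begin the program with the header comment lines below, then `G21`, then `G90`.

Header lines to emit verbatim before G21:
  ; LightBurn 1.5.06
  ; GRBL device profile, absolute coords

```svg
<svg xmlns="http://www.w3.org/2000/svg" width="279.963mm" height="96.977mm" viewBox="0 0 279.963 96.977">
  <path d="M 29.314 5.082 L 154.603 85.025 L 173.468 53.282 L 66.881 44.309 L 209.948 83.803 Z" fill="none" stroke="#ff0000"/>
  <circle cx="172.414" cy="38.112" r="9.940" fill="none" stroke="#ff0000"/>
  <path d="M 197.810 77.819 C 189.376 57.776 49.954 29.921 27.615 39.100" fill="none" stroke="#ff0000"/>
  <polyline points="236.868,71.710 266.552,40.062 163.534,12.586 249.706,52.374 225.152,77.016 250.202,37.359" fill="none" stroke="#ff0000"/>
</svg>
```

1 u = 1 mm; y_m = 96.977 − y.

[1] `<path>` closed polygon, #ff0000→engrave S321 F2554: (29.314,91.895) → (154.603,11.952) → (173.468,43.695) → (66.881,52.668) → (209.948,13.174) → (29.314,91.895) (closed)

[2] `<circle>` circle, #ff0000→engrave S321 F2554: (182.354,58.865) → (180.456,64.708) → (175.486,68.319) → (169.342,68.319) → (164.372,64.708) → (162.474,58.865) → (164.372,53.022) → (169.342,49.411) → (175.486,49.411) → (180.456,53.022) → (182.354,58.865) (closed)

[3] `<path>` cubic bezier, #ff0000→engrave S321 F2554: (197.810,19.158) → (179.016,31.762) → (140.692,44.089) → (94.745,53.986) → (53.084,59.299) → (27.615,57.877)

[4] `<polyline>` open polyline, #ff0000→engrave S321 F2554: (236.868,25.267) → (266.552,56.915) → (163.534,84.391) → (249.706,44.603) → (225.152,19.961) → (250.202,59.618)

; LightBurn 1.5.06
; GRBL device profile, absolute coords
G21
G90
G00 X29.314 Y91.895
M4 S321
G01 X154.603 Y11.952 F2554
G01 X173.468 Y43.695 F2554
G01 X66.881 Y52.668 F2554
G01 X209.948 Y13.174 F2554
G01 X29.314 Y91.895 F2554
M5
G00 X182.354 Y58.865
M4 S321
G01 X180.456 Y64.708 F2554
G01 X175.486 Y68.319 F2554
G01 X169.342 Y68.319 F2554
G01 X164.372 Y64.708 F2554
G01 X162.474 Y58.865 F2554
G01 X164.372 Y53.022 F2554
G01 X169.342 Y49.411 F2554
G01 X175.486 Y49.411 F2554
G01 X180.456 Y53.022 F2554
G01 X182.354 Y58.865 F2554
M5
G00 X197.810 Y19.158
M4 S321
G01 X179.016 Y31.762 F2554
G01 X140.692 Y44.089 F2554
G01 X94.745 Y53.986 F2554
G01 X53.084 Y59.299 F2554
G01 X27.615 Y57.877 F2554
M5
G00 X236.868 Y25.267
M4 S321
G01 X266.552 Y56.915 F2554
G01 X163.534 Y84.391 F2554
G01 X249.706 Y44.603 F2554
G01 X225.152 Y19.961 F2554
G01 X250.202 Y59.618 F2554
M5
G00 X0.000 Y0.000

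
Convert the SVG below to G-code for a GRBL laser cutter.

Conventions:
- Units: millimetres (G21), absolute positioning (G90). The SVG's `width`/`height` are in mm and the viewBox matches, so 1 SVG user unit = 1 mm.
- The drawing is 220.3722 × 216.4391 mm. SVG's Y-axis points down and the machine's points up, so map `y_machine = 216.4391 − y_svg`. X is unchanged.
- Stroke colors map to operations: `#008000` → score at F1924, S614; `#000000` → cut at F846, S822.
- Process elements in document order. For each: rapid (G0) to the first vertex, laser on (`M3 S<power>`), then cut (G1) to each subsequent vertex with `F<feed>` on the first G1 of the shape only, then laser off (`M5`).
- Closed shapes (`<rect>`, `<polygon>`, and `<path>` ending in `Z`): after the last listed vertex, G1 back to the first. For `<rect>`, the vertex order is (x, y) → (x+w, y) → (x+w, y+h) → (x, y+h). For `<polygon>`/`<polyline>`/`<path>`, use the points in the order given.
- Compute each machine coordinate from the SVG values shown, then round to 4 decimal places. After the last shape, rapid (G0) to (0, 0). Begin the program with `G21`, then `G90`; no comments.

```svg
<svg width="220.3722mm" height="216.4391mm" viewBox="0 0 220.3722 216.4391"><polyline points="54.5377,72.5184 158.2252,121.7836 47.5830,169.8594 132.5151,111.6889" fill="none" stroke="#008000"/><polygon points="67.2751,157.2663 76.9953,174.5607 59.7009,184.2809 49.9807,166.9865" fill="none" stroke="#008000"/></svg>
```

G21
G90
G0 X54.5377 Y143.9207
M3 S614
G1 X158.2252 Y94.6555 F1924
G1 X47.5830 Y46.5797
G1 X132.5151 Y104.7502
M5
G0 X67.2751 Y59.1728
M3 S614
G1 X76.9953 Y41.8784 F1924
G1 X59.7009 Y32.1582
G1 X49.9807 Y49.4526
G1 X67.2751 Y59.1728
M5
G0 X0.0000 Y0.0000

viewBox `0 0 220.3722 216.4391` with mm width/height → 1 unit = 1 mm. Flip: y_m = 216.4391 − y_svg.

**Shape 1** — `<polyline>` open polyline, stroke `#008000` → score (S614, F1924). Machine vertices: (54.5377,143.9207) → (158.2252,94.6555) → (47.5830,46.5797) → (132.5151,104.7502). Open path.

**Shape 2** — `<polygon>` regular polygon, stroke `#008000` → score (S614, F1924). Machine vertices: (67.2751,59.1728) → (76.9953,41.8784) → (59.7009,32.1582) → (49.9807,49.4526) → (67.2751,59.1728). Closed: final G1 returns to the first vertex.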